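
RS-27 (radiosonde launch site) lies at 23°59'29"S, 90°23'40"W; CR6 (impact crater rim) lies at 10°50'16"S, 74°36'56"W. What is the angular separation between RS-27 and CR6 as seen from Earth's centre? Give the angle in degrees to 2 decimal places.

19.96°

RS-27: φ = -23.99139°, λ = -90.39444°
CR6: φ = -10.83778°, λ = -74.61556°
Δφ = 13.1536°,  Δλ = 15.7789°
a = sin²(Δφ/2) + cos φ₁ cos φ₂ sin²(Δλ/2) = 0.030024
c = 2·arcsin(√a) = 0.348309 rad = 19.9566°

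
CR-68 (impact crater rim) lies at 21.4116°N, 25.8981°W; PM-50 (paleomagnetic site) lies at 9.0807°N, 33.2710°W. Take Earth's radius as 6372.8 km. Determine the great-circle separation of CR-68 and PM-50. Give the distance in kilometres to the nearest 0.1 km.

1582.4 km

Δφ = -12.3309°,  Δλ = -7.3729°
a = sin²(Δφ/2) + cos φ₁ cos φ₂ sin²(Δλ/2) = 0.015335
c = 2·arcsin(√a) = 0.248308 rad = 14.2270°
d = R·c = 6372.8 × 0.248308 = 1582.4 km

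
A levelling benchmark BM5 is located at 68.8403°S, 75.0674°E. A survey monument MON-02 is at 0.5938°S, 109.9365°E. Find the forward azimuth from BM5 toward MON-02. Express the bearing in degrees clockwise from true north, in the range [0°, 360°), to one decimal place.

Δλ = 34.8691°
y = sin Δλ · cos φ₂ = 0.571673
x = cos φ₁ sin φ₂ − sin φ₁ cos φ₂ cos Δλ = 0.761361
θ = atan2(y, x) = 36.9013° → 36.9013° (mod 360°)

36.9°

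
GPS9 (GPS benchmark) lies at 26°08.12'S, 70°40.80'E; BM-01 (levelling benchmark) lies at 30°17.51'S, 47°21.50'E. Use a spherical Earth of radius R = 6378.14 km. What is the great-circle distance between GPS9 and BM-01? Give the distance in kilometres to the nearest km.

GPS9: φ = -26.13533°, λ = +70.68000°
BM-01: φ = -30.29183°, λ = +47.35833°
Δφ = -4.1565°,  Δλ = -23.3217°
a = sin²(Δφ/2) + cos φ₁ cos φ₂ sin²(Δλ/2) = 0.032983
c = 2·arcsin(√a) = 0.365249 rad = 20.9272°
d = R·c = 6378.14 × 0.365249 = 2329.6 km

2330 km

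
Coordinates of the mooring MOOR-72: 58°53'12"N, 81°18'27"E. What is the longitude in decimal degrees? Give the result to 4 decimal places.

81.3075°E

81° + 18′/60 + 27″/3600 = 81 + 0.30000 + 0.00750 = 81.3075°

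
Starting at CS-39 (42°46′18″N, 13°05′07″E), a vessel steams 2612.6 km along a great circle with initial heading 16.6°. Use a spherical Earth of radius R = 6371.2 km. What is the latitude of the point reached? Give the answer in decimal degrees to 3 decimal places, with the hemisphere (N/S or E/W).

64.586°N

CS-39: φ = +42.77167°, λ = +13.08528°
δ = d/R = 2612.6/6371.2 = 0.410064 rad
φ₂ = arcsin(sin φ₁ cos δ + cos φ₁ sin δ cos θ)
   = arcsin(0.67908·0.91710 + 0.73407·0.39867·0.95832) = 64.58612°
λ₂ = λ₁ + atan2(sin θ sin δ cos φ₁, cos δ − sin φ₁ sin φ₂) = 28.47563°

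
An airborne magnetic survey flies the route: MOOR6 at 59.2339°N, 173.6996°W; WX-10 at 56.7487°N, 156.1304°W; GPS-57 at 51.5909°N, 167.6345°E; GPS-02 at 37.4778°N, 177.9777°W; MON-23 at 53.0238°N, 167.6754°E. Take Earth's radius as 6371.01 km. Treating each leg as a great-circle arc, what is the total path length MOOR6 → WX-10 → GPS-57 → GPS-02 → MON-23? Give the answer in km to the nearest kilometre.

7450 km

MOOR6→WX-10: c = 0.167672 rad, d = 1068.24 km
WX-10→GPS-57: c = 0.376197 rad, d = 2396.76 km
GPS-57→GPS-02: c = 0.303311 rad, d = 1932.40 km
GPS-02→MON-23: c = 0.322238 rad, d = 2052.98 km
Total = 1068.24 + 2396.76 + 1932.40 + 2052.98 = 7450.38 km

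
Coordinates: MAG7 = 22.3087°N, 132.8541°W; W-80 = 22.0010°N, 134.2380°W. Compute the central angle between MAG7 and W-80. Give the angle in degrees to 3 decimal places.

1.318°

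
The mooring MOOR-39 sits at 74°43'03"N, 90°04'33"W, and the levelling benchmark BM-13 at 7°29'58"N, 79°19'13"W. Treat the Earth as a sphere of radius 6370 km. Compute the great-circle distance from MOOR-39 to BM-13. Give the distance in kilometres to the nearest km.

7505 km

MOOR-39: φ = +74.71750°, λ = -90.07583°
BM-13: φ = +7.49944°, λ = -79.32028°
Δφ = -67.2181°,  Δλ = 10.7556°
a = sin²(Δφ/2) + cos φ₁ cos φ₂ sin²(Δλ/2) = 0.308683
c = 2·arcsin(√a) = 1.178151 rad = 67.5031°
d = R·c = 6370 × 1.178151 = 7504.8 km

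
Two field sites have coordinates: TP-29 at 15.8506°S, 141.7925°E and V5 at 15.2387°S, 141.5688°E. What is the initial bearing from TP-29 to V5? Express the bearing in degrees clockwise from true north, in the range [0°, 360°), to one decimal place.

340.6°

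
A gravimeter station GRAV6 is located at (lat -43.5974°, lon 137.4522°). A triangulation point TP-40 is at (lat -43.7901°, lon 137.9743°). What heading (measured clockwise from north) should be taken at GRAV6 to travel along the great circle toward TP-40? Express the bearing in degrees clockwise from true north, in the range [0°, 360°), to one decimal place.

Δλ = 0.5221°
y = sin Δλ · cos φ₂ = 0.006578
x = cos φ₁ sin φ₂ − sin φ₁ cos φ₂ cos Δλ = -0.003384
θ = atan2(y, x) = 117.2228° → 117.2228° (mod 360°)

117.2°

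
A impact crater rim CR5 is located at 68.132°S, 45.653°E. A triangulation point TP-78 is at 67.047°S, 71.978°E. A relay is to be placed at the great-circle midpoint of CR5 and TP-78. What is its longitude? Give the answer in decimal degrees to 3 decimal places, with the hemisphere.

59.123°E

Bx = cos φ₂ cos Δλ = 0.349533,  By = cos φ₂ sin Δλ = 0.172940
φₘ = atan2(sin φ₁ + sin φ₂, √((cos φ₁ + Bx)² + By²)) = -68.12176°
λₘ = λ₁ + atan2(By, cos φ₁ + Bx) = 59.12315°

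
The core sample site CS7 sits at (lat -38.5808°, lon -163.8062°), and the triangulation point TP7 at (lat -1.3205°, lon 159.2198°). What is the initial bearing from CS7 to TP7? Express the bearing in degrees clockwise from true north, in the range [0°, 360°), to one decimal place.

308.6°

Δλ = -36.9740°
y = sin Δλ · cos φ₂ = -0.601293
x = cos φ₁ sin φ₂ − sin φ₁ cos φ₂ cos Δλ = 0.480066
θ = atan2(y, x) = -51.3965° → 308.6035° (mod 360°)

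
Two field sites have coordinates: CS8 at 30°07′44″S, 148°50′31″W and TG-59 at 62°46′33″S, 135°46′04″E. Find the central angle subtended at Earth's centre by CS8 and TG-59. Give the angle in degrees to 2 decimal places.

CS8: φ = -30.12889°, λ = -148.84194°
TG-59: φ = -62.77583°, λ = +135.76778°
Δφ = -32.6469°,  Δλ = -75.3903°
a = sin²(Δφ/2) + cos φ₁ cos φ₂ sin²(Δλ/2) = 0.226928
c = 2·arcsin(√a) = 0.993043 rad = 56.8971°

56.90°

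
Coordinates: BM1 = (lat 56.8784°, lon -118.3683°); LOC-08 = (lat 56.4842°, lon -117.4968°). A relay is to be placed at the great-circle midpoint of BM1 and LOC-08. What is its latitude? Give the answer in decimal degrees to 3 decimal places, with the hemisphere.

Bx = cos φ₂ cos Δλ = 0.552103,  By = cos φ₂ sin Δλ = 0.008398
φₘ = atan2(sin φ₁ + sin φ₂, √((cos φ₁ + Bx)² + By²)) = 56.68206°
λₘ = λ₁ + atan2(By, cos φ₁ + Bx) = -117.93027°

56.682°N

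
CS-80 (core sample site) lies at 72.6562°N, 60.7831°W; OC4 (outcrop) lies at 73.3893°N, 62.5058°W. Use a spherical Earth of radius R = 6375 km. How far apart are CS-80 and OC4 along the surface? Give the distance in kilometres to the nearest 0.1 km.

98.9 km

Δφ = 0.7331°,  Δλ = -1.7227°
a = sin²(Δφ/2) + cos φ₁ cos φ₂ sin²(Δλ/2) = 0.000060
c = 2·arcsin(√a) = 0.015516 rad = 0.8890°
d = R·c = 6375 × 0.015516 = 98.9 km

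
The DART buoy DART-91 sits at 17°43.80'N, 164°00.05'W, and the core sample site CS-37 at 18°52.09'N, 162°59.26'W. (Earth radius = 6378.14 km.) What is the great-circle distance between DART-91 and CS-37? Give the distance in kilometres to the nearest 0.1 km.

DART-91: φ = +17.73000°, λ = -164.00083°
CS-37: φ = +18.86817°, λ = -162.98767°
Δφ = 1.1382°,  Δλ = 1.0132°
a = sin²(Δφ/2) + cos φ₁ cos φ₂ sin²(Δλ/2) = 0.000169
c = 2·arcsin(√a) = 0.026009 rad = 1.4902°
d = R·c = 6378.14 × 0.026009 = 165.9 km

165.9 km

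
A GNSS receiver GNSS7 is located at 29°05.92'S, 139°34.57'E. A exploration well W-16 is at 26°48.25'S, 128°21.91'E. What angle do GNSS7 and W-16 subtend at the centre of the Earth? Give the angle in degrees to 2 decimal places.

10.16°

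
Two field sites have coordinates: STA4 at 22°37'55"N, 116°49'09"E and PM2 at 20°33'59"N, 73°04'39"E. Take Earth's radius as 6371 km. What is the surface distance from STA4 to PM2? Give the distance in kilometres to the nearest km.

4512 km

STA4: φ = +22.63194°, λ = +116.81917°
PM2: φ = +20.56639°, λ = +73.07750°
Δφ = -2.0656°,  Δλ = -43.7417°
a = sin²(Δφ/2) + cos φ₁ cos φ₂ sin²(Δλ/2) = 0.120244
c = 2·arcsin(√a) = 0.708233 rad = 40.5788°
d = R·c = 6371 × 0.708233 = 4512.2 km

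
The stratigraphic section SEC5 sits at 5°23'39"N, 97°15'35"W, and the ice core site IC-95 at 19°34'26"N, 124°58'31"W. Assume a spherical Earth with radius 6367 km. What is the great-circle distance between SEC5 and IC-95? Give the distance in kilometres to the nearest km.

SEC5: φ = +5.39417°, λ = -97.25972°
IC-95: φ = +19.57389°, λ = -124.97528°
Δφ = 14.1797°,  Δλ = -27.7156°
a = sin²(Δφ/2) + cos φ₁ cos φ₂ sin²(Δλ/2) = 0.069046
c = 2·arcsin(√a) = 0.531775 rad = 30.4684°
d = R·c = 6367 × 0.531775 = 3385.8 km

3386 km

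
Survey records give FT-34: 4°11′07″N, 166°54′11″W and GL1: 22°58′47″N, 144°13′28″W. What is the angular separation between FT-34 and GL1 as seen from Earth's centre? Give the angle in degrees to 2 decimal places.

28.87°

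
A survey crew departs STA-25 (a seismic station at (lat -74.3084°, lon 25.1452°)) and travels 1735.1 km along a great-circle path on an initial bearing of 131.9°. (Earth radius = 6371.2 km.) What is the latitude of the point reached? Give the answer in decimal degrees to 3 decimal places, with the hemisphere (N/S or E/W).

77.378°S

δ = d/R = 1735.1/6371.2 = 0.272335 rad
φ₂ = arcsin(sin φ₁ cos δ + cos φ₁ sin δ cos θ)
   = arcsin(-0.96273·0.96315 + 0.27046·0.26898·-0.66783) = -77.37832°
λ₂ = λ₁ + atan2(sin θ sin δ cos φ₁, cos δ − sin φ₁ sin φ₂) = 91.52492°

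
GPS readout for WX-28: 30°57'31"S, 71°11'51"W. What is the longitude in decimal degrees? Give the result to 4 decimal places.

71° + 11′/60 + 51″/3600 = 71 + 0.18333 + 0.01417 = 71.1975°

71.1975°W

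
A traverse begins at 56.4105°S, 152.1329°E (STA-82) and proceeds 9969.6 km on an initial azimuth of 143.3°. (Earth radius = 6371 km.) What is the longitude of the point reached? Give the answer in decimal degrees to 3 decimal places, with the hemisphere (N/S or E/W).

δ = d/R = 9969.6/6371 = 1.564841 rad
φ₂ = arcsin(sin φ₁ cos δ + cos φ₁ sin δ cos θ)
   = arcsin(-0.83302·0.00596 + 0.55324·0.99998·-0.80178) = -26.64920°
λ₂ = λ₁ + atan2(sin θ sin δ cos φ₁, cos δ − sin φ₁ sin φ₂) = -69.82968°

69.830°W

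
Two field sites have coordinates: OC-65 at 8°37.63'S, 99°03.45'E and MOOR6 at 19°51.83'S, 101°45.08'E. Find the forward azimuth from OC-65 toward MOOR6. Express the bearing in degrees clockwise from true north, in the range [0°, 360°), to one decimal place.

167.2°

OC-65: φ = -8.62717°, λ = +99.05750°
MOOR6: φ = -19.86383°, λ = +101.75133°
Δλ = 2.6938°
y = sin Δλ · cos φ₂ = 0.044203
x = cos φ₁ sin φ₂ − sin φ₁ cos φ₂ cos Δλ = -0.195018
θ = atan2(y, x) = 167.2292° → 167.2292° (mod 360°)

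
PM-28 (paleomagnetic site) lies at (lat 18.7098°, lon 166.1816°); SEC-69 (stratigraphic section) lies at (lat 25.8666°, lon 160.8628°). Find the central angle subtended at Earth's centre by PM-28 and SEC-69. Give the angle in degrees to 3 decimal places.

Δφ = 7.1568°,  Δλ = -5.3188°
a = sin²(Δφ/2) + cos φ₁ cos φ₂ sin²(Δλ/2) = 0.005730
c = 2·arcsin(√a) = 0.151543 rad = 8.6828°

8.683°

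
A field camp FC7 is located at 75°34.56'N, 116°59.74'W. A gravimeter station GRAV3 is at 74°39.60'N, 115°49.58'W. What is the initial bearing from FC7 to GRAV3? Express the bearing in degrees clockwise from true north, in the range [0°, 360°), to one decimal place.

FC7: φ = +75.57600°, λ = -116.99567°
GRAV3: φ = +74.66000°, λ = -115.82633°
Δλ = 1.1693°
y = sin Δλ · cos φ₂ = 0.005399
x = cos φ₁ sin φ₂ − sin φ₁ cos φ₂ cos Δλ = -0.015933
θ = atan2(y, x) = 161.2820° → 161.2820° (mod 360°)

161.3°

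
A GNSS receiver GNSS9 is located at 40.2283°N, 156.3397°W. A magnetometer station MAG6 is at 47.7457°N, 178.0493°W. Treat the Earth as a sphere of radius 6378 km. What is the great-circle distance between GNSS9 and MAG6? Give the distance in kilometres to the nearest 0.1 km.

1920.8 km

Δφ = 7.5174°,  Δλ = -21.7096°
a = sin²(Δφ/2) + cos φ₁ cos φ₂ sin²(Δλ/2) = 0.022504
c = 2·arcsin(√a) = 0.301165 rad = 17.2555°
d = R·c = 6378 × 0.301165 = 1920.8 km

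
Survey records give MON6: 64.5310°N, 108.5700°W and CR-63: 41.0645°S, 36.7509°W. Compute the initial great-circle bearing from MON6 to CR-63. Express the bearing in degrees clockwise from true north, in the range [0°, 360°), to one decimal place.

124.6°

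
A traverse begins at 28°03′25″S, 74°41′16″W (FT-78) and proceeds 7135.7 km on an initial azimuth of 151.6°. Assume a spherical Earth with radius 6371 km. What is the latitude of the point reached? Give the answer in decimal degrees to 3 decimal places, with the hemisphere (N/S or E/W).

64.641°S

FT-78: φ = -28.05694°, λ = -74.68778°
δ = d/R = 7135.7/6371 = 1.120028 rad
φ₂ = arcsin(sin φ₁ cos δ + cos φ₁ sin δ cos θ)
   = arcsin(-0.47035·0.43566 + 0.88248·0.90011·-0.87965) = -64.64124°
λ₂ = λ₁ + atan2(sin θ sin δ cos φ₁, cos δ − sin φ₁ sin φ₂) = 13.70068°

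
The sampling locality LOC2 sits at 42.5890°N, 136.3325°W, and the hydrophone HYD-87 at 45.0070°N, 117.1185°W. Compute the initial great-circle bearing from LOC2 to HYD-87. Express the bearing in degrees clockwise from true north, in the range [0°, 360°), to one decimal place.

Δλ = 19.2140°
y = sin Δλ · cos φ₂ = 0.232679
x = cos φ₁ sin φ₂ − sin φ₁ cos φ₂ cos Δλ = 0.068842
θ = atan2(y, x) = 73.5182° → 73.5182° (mod 360°)

73.5°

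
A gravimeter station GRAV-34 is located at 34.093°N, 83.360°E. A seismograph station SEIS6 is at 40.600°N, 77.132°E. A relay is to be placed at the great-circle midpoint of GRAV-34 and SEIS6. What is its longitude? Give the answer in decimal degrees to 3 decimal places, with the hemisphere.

Bx = cos φ₂ cos Δλ = 0.754790,  By = cos φ₂ sin Δλ = -0.082370
φₘ = atan2(sin φ₁ + sin φ₂, √((cos φ₁ + Bx)² + By²)) = 37.38726°
λₘ = λ₁ + atan2(By, cos φ₁ + Bx) = 80.38121°

80.381°E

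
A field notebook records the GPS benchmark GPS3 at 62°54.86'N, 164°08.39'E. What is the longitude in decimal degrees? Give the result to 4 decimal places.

164.1398°E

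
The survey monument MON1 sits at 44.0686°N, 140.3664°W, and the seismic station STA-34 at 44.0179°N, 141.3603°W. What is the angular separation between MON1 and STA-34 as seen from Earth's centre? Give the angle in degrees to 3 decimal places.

Δφ = -0.0507°,  Δλ = -0.9939°
a = sin²(Δφ/2) + cos φ₁ cos φ₂ sin²(Δλ/2) = 0.000039
c = 2·arcsin(√a) = 0.012500 rad = 0.7162°

0.716°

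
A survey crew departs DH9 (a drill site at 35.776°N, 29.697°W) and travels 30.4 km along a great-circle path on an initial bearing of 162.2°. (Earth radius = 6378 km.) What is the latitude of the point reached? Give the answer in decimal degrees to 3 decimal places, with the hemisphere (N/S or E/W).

35.516°N

δ = d/R = 30.4/6378 = 0.004766 rad
φ₂ = arcsin(sin φ₁ cos δ + cos φ₁ sin δ cos θ)
   = arcsin(0.58462·0.99999 + 0.81131·0.00477·-0.95213) = 35.51594°
λ₂ = λ₁ + atan2(sin θ sin δ cos φ₁, cos δ − sin φ₁ sin φ₂) = -29.59443°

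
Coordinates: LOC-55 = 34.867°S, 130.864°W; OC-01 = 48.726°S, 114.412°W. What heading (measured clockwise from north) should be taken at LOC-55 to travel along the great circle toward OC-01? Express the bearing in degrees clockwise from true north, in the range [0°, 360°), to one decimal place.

Δλ = 16.4520°
y = sin Δλ · cos φ₂ = 0.186824
x = cos φ₁ sin φ₂ − sin φ₁ cos φ₂ cos Δλ = -0.254973
θ = atan2(y, x) = 143.7690° → 143.7690° (mod 360°)

143.8°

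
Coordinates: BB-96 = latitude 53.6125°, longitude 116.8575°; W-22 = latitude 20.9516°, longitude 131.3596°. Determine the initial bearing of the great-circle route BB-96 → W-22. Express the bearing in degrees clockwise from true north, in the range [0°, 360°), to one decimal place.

155.6°

Δλ = 14.5021°
y = sin Δλ · cos φ₂ = 0.233859
x = cos φ₁ sin φ₂ − sin φ₁ cos φ₂ cos Δλ = -0.515713
θ = atan2(y, x) = 155.6073° → 155.6073° (mod 360°)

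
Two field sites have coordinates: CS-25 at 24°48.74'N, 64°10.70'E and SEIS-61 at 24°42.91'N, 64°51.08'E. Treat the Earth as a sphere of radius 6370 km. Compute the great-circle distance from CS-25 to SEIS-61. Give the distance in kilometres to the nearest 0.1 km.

CS-25: φ = +24.81233°, λ = +64.17833°
SEIS-61: φ = +24.71517°, λ = +64.85133°
Δφ = -0.0972°,  Δλ = 0.6730°
a = sin²(Δφ/2) + cos φ₁ cos φ₂ sin²(Δλ/2) = 0.000029
c = 2·arcsin(√a) = 0.010800 rad = 0.6188°
d = R·c = 6370 × 0.010800 = 68.8 km

68.8 km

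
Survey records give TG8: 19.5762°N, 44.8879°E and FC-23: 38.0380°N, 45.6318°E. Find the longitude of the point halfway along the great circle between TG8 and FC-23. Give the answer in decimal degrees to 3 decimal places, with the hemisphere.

45.227°E

Bx = cos φ₂ cos Δλ = 0.787536,  By = cos φ₂ sin Δλ = 0.010226
φₘ = atan2(sin φ₁ + sin φ₂, √((cos φ₁ + Bx)² + By²)) = 28.80761°
λₘ = λ₁ + atan2(By, cos φ₁ + Bx) = 45.22661°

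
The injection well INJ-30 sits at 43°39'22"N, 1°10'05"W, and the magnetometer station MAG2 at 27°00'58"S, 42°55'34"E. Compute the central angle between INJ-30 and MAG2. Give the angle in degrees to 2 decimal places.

81.41°

INJ-30: φ = +43.65611°, λ = -1.16806°
MAG2: φ = -27.01611°, λ = +42.92611°
Δφ = -70.6722°,  Δλ = 44.0942°
a = sin²(Δφ/2) + cos φ₁ cos φ₂ sin²(Δλ/2) = 0.425332
c = 2·arcsin(√a) = 1.420899 rad = 81.4115°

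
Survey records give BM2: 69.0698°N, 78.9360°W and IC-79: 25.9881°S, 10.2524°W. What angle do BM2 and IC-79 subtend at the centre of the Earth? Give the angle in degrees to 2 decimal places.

107.01°

Δφ = -95.0579°,  Δλ = 68.6836°
a = sin²(Δφ/2) + cos φ₁ cos φ₂ sin²(Δλ/2) = 0.646271
c = 2·arcsin(√a) = 1.867681 rad = 107.0102°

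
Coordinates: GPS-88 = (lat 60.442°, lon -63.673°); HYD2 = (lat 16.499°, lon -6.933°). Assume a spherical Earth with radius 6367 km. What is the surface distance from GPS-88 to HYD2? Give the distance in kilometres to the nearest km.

Δφ = -43.9430°,  Δλ = 56.7400°
a = sin²(Δφ/2) + cos φ₁ cos φ₂ sin²(Δλ/2) = 0.246777
c = 2·arcsin(√a) = 1.039739 rad = 59.5726°
d = R·c = 6367 × 1.039739 = 6620.0 km

6620 km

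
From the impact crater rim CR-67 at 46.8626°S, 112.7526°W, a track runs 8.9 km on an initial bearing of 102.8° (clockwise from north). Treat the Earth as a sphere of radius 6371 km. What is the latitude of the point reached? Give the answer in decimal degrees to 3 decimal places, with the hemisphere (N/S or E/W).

δ = d/R = 8.9/6371 = 0.001397 rad
φ₂ = arcsin(sin φ₁ cos δ + cos φ₁ sin δ cos θ)
   = arcsin(-0.72972·1.00000 + 0.68375·0.00140·-0.22155) = -46.88028°
λ₂ = λ₁ + atan2(sin θ sin δ cos φ₁, cos δ − sin φ₁ sin φ₂) = -112.63841°

46.880°S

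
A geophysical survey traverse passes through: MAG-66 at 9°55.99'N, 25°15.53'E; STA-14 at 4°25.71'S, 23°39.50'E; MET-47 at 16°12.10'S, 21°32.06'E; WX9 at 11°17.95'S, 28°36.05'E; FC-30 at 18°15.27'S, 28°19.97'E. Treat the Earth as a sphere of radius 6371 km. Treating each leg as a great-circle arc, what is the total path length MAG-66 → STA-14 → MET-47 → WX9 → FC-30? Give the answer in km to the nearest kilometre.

4648 km

MAG-66: φ = +9.93317°, λ = +25.25883°
STA-14: φ = -4.42850°, λ = +23.65833°
MET-47: φ = -16.20167°, λ = +21.53433°
WX9: φ = -11.29917°, λ = +28.60083°
FC-30: φ = -18.25450°, λ = +28.33283°
MAG-66→STA-14: c = 0.252198 rad, d = 1606.76 km
STA-14→MET-47: c = 0.208680 rad, d = 1329.50 km
MET-47→WX9: c = 0.147179 rad, d = 937.68 km
WX9→FC-30: c = 0.121478 rad, d = 773.93 km
Total = 1606.76 + 1329.50 + 937.68 + 773.93 = 4647.87 km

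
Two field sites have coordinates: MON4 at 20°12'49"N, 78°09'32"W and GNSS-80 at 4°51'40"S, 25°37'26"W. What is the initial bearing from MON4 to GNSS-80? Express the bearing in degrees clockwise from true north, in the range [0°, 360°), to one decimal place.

110.1°

MON4: φ = +20.21361°, λ = -78.15889°
GNSS-80: φ = -4.86111°, λ = -25.62389°
Δλ = 52.5350°
y = sin Δλ · cos φ₂ = 0.790870
x = cos φ₁ sin φ₂ − sin φ₁ cos φ₂ cos Δλ = -0.288938
θ = atan2(y, x) = 110.0694° → 110.0694° (mod 360°)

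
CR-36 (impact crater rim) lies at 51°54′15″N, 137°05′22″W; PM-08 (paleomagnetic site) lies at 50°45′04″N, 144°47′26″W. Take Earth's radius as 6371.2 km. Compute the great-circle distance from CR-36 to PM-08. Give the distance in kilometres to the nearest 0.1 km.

550.0 km

CR-36: φ = +51.90417°, λ = -137.08944°
PM-08: φ = +50.75111°, λ = -144.79056°
Δφ = -1.1531°,  Δλ = -7.7011°
a = sin²(Δφ/2) + cos φ₁ cos φ₂ sin²(Δλ/2) = 0.001862
c = 2·arcsin(√a) = 0.086320 rad = 4.9458°
d = R·c = 6371.2 × 0.086320 = 550.0 km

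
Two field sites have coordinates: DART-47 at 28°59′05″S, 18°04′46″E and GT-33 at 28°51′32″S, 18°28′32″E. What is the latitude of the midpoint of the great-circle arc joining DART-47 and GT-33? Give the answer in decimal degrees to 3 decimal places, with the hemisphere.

28.922°S

DART-47: φ = -28.98472°, λ = +18.07944°
GT-33: φ = -28.85889°, λ = +18.47556°
Bx = cos φ₂ cos Δλ = 0.875790,  By = cos φ₂ sin Δλ = 0.006055
φₘ = atan2(sin φ₁ + sin φ₂, √((cos φ₁ + Bx)² + By²)) = -28.92195°
λₘ = λ₁ + atan2(By, cos φ₁ + Bx) = 18.27762°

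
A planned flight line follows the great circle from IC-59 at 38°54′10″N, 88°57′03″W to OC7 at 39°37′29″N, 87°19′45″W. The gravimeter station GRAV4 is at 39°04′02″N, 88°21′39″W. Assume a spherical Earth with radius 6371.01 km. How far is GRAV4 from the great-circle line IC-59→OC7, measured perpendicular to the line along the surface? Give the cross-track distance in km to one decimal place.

9.9 km

IC-59: φ = +38.90278°, λ = -88.95083°
OC7: φ = +39.62472°, λ = -87.32917°
GRAV4: φ = +39.06722°, λ = -88.36083°
δ₁₃ = central angle IC-59→GRAV4 = 0.008503 rad  (haversine)
θ₁₃ = bearing IC-59→GRAV4 = 70.088°,  θ₁₂ = bearing IC-59→OC7 = 59.590°
dₓₜ = R·arcsin(sin δ₁₃ · sin(θ₁₃ − θ₁₂)) = 6371.01·arcsin(0.00850·sin(10.499°)) = 9.871 km
|dₓₜ| = 9.871 km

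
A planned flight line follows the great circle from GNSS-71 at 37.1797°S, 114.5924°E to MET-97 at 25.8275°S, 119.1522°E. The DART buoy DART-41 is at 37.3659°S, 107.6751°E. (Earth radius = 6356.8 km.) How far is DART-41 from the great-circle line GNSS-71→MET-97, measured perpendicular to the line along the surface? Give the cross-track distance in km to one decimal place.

δ₁₃ = central angle GNSS-71→DART-41 = 0.096105 rad  (haversine)
θ₁₃ = bearing GNSS-71→DART-41 = 265.969°,  θ₁₂ = bearing GNSS-71→MET-97 = 20.140°
dₓₜ = R·arcsin(sin δ₁₃ · sin(θ₁₃ − θ₁₂)) = 6356.8·arcsin(0.09596·sin(245.829°)) = -557.215 km
|dₓₜ| = 557.215 km

557.2 km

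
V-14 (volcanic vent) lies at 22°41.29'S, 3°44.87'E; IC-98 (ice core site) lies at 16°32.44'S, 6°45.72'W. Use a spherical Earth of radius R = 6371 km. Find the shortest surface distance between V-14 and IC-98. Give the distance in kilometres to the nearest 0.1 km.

V-14: φ = -22.68817°, λ = +3.74783°
IC-98: φ = -16.54067°, λ = -6.76200°
Δφ = 6.1475°,  Δλ = -10.5098°
a = sin²(Δφ/2) + cos φ₁ cos φ₂ sin²(Δλ/2) = 0.010294
c = 2·arcsin(√a) = 0.203269 rad = 11.6465°
d = R·c = 6371 × 0.203269 = 1295.0 km

1295.0 km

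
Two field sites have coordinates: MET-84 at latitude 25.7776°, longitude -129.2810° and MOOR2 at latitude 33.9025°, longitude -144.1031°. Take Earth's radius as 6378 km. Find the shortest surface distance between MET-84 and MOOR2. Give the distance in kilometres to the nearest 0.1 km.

Δφ = 8.1249°,  Δλ = -14.8221°
a = sin²(Δφ/2) + cos φ₁ cos φ₂ sin²(Δλ/2) = 0.017454
c = 2·arcsin(√a) = 0.265000 rad = 15.1834°
d = R·c = 6378 × 0.265000 = 1690.2 km

1690.2 km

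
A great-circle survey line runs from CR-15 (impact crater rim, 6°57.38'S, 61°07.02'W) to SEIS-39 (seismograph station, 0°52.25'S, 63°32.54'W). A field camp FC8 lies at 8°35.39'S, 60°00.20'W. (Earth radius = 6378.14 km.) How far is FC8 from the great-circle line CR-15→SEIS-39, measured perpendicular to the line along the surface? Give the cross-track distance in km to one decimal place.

46.3 km

CR-15: φ = -6.95633°, λ = -61.11700°
SEIS-39: φ = -0.87083°, λ = -63.54233°
FC8: φ = -8.58983°, λ = -60.00333°
δ₁₃ = central angle CR-15→FC8 = 0.034405 rad  (haversine)
θ₁₃ = bearing CR-15→FC8 = 146.034°,  θ₁₂ = bearing CR-15→SEIS-39 = 338.221°
dₓₜ = R·arcsin(sin δ₁₃ · sin(θ₁₃ − θ₁₂)) = 6378.14·arcsin(0.03440·sin(-192.187°)) = 46.315 km
|dₓₜ| = 46.315 km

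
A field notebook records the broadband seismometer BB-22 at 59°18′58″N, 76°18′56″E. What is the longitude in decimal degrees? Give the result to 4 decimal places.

76° + 18′/60 + 56″/3600 = 76 + 0.30000 + 0.01556 = 76.3156°

76.3156°E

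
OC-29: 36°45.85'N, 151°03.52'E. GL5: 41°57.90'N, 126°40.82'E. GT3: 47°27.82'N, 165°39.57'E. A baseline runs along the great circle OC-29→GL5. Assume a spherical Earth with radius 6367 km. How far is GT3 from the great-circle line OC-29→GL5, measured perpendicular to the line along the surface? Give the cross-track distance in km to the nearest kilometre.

1606 km

OC-29: φ = +36.76417°, λ = +151.05867°
GL5: φ = +41.96500°, λ = +126.68033°
GT3: φ = +47.46367°, λ = +165.65950°
δ₁₃ = central angle OC-29→GT3 = 0.264880 rad  (haversine)
θ₁₃ = bearing OC-29→GT3 = 40.616°,  θ₁₂ = bearing OC-29→GL5 = 293.008°
dₓₜ = R·arcsin(sin δ₁₃ · sin(θ₁₃ − θ₁₂)) = 6367·arcsin(0.26179·sin(-252.392°)) = 1605.715 km
|dₓₜ| = 1605.715 km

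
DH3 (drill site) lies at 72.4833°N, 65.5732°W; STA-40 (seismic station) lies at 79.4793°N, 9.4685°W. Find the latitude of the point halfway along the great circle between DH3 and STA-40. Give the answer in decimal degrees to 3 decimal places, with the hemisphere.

Bx = cos φ₂ cos Δλ = 0.101827,  By = cos φ₂ sin Δλ = 0.151561
φₘ = atan2(sin φ₁ + sin φ₂, √((cos φ₁ + Bx)² + By²)) = 77.47187°
λₘ = λ₁ + atan2(By, cos φ₁ + Bx) = -44.95396°

77.472°N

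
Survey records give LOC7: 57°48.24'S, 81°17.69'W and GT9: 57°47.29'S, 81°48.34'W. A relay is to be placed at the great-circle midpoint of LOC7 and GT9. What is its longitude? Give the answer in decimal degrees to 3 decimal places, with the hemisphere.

LOC7: φ = -57.80400°, λ = -81.29483°
GT9: φ = -57.78817°, λ = -81.80567°
Bx = cos φ₂ cos Δλ = 0.533030,  By = cos φ₂ sin Δλ = -0.004752
φₘ = atan2(sin φ₁ + sin φ₂, √((cos φ₁ + Bx)² + By²)) = -57.79634°
λₘ = λ₁ + atan2(By, cos φ₁ + Bx) = -81.55031°

81.550°W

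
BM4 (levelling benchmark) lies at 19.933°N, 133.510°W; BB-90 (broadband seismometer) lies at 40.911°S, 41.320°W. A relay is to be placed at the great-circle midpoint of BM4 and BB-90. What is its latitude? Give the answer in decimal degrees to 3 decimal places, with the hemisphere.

Bx = cos φ₂ cos Δλ = -0.028879,  By = cos φ₂ sin Δλ = 0.755176
φₘ = atan2(sin φ₁ + sin φ₂, √((cos φ₁ + Bx)² + By²)) = -14.85785°
λₘ = λ₁ + atan2(By, cos φ₁ + Bx) = -93.85946°

14.858°S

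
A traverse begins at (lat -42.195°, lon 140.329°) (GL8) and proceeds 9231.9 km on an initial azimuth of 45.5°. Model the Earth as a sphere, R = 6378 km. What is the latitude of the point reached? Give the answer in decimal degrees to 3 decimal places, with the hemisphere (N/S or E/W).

25.639°N

δ = d/R = 9231.9/6378 = 1.447460 rad
φ₂ = arcsin(sin φ₁ cos δ + cos φ₁ sin δ cos θ)
   = arcsin(-0.67166·0.12302 + 0.74086·0.99240·0.70091) = 25.63926°
λ₂ = λ₁ + atan2(sin θ sin δ cos φ₁, cos δ − sin φ₁ sin φ₂) = -167.93735°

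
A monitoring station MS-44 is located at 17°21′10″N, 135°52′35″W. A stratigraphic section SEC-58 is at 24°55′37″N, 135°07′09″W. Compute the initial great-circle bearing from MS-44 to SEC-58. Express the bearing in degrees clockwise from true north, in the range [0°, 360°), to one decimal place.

MS-44: φ = +17.35278°, λ = -135.87639°
SEC-58: φ = +24.92694°, λ = -135.11917°
Δλ = 0.7572°
y = sin Δλ · cos φ₂ = 0.011985
x = cos φ₁ sin φ₂ − sin φ₁ cos φ₂ cos Δλ = 0.131833
θ = atan2(y, x) = 5.1943° → 5.1943° (mod 360°)

5.2°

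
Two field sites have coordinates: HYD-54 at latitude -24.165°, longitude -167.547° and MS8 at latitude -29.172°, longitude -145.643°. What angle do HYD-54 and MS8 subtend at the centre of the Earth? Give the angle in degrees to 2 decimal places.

Δφ = -5.0070°,  Δλ = 21.9040°
a = sin²(Δφ/2) + cos φ₁ cos φ₂ sin²(Δλ/2) = 0.030663
c = 2·arcsin(√a) = 0.352031 rad = 20.1699°

20.17°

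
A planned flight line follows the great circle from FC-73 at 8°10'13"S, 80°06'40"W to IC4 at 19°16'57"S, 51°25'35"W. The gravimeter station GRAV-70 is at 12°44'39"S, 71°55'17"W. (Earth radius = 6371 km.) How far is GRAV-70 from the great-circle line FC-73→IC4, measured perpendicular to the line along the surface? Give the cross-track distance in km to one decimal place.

98.4 km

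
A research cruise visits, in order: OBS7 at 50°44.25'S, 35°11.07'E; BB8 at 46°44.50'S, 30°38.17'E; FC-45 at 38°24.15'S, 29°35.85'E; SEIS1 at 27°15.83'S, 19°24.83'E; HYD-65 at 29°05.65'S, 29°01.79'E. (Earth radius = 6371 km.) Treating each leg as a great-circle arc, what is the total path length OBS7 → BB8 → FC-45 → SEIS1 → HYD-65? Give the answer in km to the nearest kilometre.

OBS7: φ = -50.73750°, λ = +35.18450°
BB8: φ = -46.74167°, λ = +30.63617°
FC-45: φ = -38.40250°, λ = +29.59750°
SEIS1: φ = -27.26383°, λ = +19.41383°
HYD-65: φ = -29.09417°, λ = +29.02983°
OBS7→BB8: c = 0.087168 rad, d = 555.35 km
BB8→FC-45: c = 0.146153 rad, d = 931.14 km
FC-45→SEIS1: c = 0.244790 rad, d = 1559.56 km
SEIS1→HYD-65: c = 0.151299 rad, d = 963.93 km
Total = 555.35 + 931.14 + 1559.56 + 963.93 = 4009.97 km

4010 km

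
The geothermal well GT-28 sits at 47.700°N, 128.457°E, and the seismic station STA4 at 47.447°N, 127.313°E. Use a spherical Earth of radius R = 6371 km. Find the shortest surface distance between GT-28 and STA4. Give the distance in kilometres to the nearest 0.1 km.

Δφ = -0.2530°,  Δλ = -1.1440°
a = sin²(Δφ/2) + cos φ₁ cos φ₂ sin²(Δλ/2) = 0.000050
c = 2·arcsin(√a) = 0.014175 rad = 0.8122°
d = R·c = 6371 × 0.014175 = 90.3 km

90.3 km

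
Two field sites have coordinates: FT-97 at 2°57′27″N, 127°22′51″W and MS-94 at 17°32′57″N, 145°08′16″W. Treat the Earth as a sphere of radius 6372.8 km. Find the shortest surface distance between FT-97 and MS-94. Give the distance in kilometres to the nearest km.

2527 km

FT-97: φ = +2.95750°, λ = -127.38083°
MS-94: φ = +17.54917°, λ = -145.13778°
Δφ = 14.5917°,  Δλ = -17.7569°
a = sin²(Δφ/2) + cos φ₁ cos φ₂ sin²(Δλ/2) = 0.038809
c = 2·arcsin(√a) = 0.396593 rad = 22.7231°
d = R·c = 6372.8 × 0.396593 = 2527.4 km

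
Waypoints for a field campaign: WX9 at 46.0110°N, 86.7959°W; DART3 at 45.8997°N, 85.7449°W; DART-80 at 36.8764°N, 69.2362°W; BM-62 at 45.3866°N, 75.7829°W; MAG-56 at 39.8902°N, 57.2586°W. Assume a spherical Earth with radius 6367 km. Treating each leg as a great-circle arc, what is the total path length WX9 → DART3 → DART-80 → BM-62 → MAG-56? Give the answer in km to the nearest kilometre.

4500 km

WX9→DART3: c = 0.012900 rad, d = 82.13 km
DART3→DART-80: c = 0.266585 rad, d = 1697.35 km
DART-80→BM-62: c = 0.171522 rad, d = 1092.08 km
BM-62→MAG-56: c = 0.255715 rad, d = 1628.14 km
Total = 82.13 + 1697.35 + 1092.08 + 1628.14 = 4499.70 km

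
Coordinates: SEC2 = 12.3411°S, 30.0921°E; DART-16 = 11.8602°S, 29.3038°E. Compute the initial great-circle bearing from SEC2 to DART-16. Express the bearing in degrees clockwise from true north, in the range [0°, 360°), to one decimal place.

301.9°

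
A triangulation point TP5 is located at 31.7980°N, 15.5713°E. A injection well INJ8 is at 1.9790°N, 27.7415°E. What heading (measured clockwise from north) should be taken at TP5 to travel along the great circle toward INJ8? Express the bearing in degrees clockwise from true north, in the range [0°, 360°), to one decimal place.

156.5°

Δλ = 12.1702°
y = sin Δλ · cos φ₂ = 0.210691
x = cos φ₁ sin φ₂ − sin φ₁ cos φ₂ cos Δλ = -0.485426
θ = atan2(y, x) = 156.5376° → 156.5376° (mod 360°)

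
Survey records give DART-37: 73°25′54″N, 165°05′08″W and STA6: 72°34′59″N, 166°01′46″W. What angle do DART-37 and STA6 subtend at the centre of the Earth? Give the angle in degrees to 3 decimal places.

0.892°

DART-37: φ = +73.43167°, λ = -165.08556°
STA6: φ = +72.58306°, λ = -166.02944°
Δφ = -0.8486°,  Δλ = -0.9439°
a = sin²(Δφ/2) + cos φ₁ cos φ₂ sin²(Δλ/2) = 0.000061
c = 2·arcsin(√a) = 0.015573 rad = 0.8923°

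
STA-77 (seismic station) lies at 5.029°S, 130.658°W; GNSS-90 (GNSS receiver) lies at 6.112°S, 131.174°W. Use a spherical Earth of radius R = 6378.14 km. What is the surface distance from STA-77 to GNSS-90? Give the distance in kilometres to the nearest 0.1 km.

Δφ = -1.0830°,  Δλ = -0.5160°
a = sin²(Δφ/2) + cos φ₁ cos φ₂ sin²(Δλ/2) = 0.000109
c = 2·arcsin(√a) = 0.020919 rad = 1.1986°
d = R·c = 6378.14 × 0.020919 = 133.4 km

133.4 km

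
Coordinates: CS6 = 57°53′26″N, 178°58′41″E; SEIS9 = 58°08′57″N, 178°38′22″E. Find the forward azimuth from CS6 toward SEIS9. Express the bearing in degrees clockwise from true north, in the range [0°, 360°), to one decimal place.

325.4°

CS6: φ = +57.89056°, λ = +178.97806°
SEIS9: φ = +58.14917°, λ = +178.63944°
Δλ = -0.3386°
y = sin Δλ · cos φ₂ = -0.003119
x = cos φ₁ sin φ₂ − sin φ₁ cos φ₂ cos Δλ = 0.004521
θ = atan2(y, x) = -34.5963° → 325.4037° (mod 360°)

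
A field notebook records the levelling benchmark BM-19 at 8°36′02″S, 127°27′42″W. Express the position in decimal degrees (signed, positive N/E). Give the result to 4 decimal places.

-8.6006°, -127.4617°

lat: 8.6006° S → -8.6006°
lon: 127.4617° W → -127.4617°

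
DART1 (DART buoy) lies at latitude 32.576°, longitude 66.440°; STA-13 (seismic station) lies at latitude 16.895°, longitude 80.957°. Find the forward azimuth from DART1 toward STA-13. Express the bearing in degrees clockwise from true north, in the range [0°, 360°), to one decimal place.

136.6°

Δλ = 14.5170°
y = sin Δλ · cos φ₂ = 0.239848
x = cos φ₁ sin φ₂ − sin φ₁ cos φ₂ cos Δλ = -0.253833
θ = atan2(y, x) = 136.6226° → 136.6226° (mod 360°)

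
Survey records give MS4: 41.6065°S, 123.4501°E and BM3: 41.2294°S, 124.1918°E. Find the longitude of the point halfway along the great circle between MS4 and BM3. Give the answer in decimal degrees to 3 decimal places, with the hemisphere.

123.822°E

Bx = cos φ₂ cos Δλ = 0.752014,  By = cos φ₂ sin Δλ = 0.009735
φₘ = atan2(sin φ₁ + sin φ₂, √((cos φ₁ + Bx)² + By²)) = -41.41855°
λₘ = λ₁ + atan2(By, cos φ₁ + Bx) = 123.82203°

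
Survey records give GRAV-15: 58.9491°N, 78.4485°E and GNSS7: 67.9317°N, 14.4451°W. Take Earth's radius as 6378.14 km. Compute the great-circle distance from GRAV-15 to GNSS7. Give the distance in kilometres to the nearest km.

Δφ = 8.9826°,  Δλ = -92.8936°
a = sin²(Δφ/2) + cos φ₁ cos φ₂ sin²(Δλ/2) = 0.107919
c = 2·arcsin(√a) = 0.669453 rad = 38.3568°
d = R·c = 6378.14 × 0.669453 = 4269.9 km

4270 km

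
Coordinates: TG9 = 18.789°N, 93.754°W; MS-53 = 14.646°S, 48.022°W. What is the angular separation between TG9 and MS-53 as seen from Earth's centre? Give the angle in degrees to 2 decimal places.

56.09°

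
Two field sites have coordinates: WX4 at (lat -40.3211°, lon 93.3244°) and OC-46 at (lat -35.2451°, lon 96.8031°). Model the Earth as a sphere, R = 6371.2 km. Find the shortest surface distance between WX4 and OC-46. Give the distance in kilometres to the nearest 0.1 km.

641.8 km

Δφ = 5.0760°,  Δλ = 3.4787°
a = sin²(Δφ/2) + cos φ₁ cos φ₂ sin²(Δλ/2) = 0.002535
c = 2·arcsin(√a) = 0.100731 rad = 5.7715°
d = R·c = 6371.2 × 0.100731 = 641.8 km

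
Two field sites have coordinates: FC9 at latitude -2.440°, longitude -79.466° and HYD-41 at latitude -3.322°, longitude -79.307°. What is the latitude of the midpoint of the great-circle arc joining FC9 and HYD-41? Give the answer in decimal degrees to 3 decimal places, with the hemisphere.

2.881°S

Bx = cos φ₂ cos Δλ = 0.998316,  By = cos φ₂ sin Δλ = 0.002770
φₘ = atan2(sin φ₁ + sin φ₂, √((cos φ₁ + Bx)² + By²)) = -2.88100°
λₘ = λ₁ + atan2(By, cos φ₁ + Bx) = -79.38653°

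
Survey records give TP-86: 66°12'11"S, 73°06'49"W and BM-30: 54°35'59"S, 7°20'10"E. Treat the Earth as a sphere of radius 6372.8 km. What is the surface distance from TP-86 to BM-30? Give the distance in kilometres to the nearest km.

TP-86: φ = -66.20306°, λ = -73.11361°
BM-30: φ = -54.59972°, λ = +7.33611°
Δφ = 11.6033°,  Δλ = 80.4497°
a = sin²(Δφ/2) + cos φ₁ cos φ₂ sin²(Δλ/2) = 0.107698
c = 2·arcsin(√a) = 0.668738 rad = 38.3159°
d = R·c = 6372.8 × 0.668738 = 4261.7 km

4262 km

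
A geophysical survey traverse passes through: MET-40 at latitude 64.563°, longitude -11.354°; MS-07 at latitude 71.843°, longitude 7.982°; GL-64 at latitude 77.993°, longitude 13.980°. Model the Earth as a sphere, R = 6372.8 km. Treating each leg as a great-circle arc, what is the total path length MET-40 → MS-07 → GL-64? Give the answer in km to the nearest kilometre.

MET-40→MS-07: c = 0.176929 rad, d = 1127.53 km
MS-07→GL-64: c = 0.110601 rad, d = 704.84 km
Total = 1127.53 + 704.84 = 1832.37 km

1832 km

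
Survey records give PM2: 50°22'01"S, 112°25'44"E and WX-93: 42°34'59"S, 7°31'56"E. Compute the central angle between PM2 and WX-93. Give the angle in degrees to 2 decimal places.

PM2: φ = -50.36694°, λ = +112.42889°
WX-93: φ = -42.58306°, λ = +7.53222°
Δφ = 7.7839°,  Δλ = -104.8967°
a = sin²(Δφ/2) + cos φ₁ cos φ₂ sin²(Δλ/2) = 0.299807
c = 2·arcsin(√a) = 1.158858 rad = 66.3977°

66.40°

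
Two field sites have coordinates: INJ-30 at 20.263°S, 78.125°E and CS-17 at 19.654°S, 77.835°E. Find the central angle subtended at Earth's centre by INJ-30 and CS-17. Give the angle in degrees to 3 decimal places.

0.667°

Δφ = 0.6090°,  Δλ = -0.2900°
a = sin²(Δφ/2) + cos φ₁ cos φ₂ sin²(Δλ/2) = 0.000034
c = 2·arcsin(√a) = 0.011645 rad = 0.6672°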